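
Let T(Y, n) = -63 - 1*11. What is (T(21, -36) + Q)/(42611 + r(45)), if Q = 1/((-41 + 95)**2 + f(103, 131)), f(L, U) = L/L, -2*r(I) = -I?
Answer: -431714/248723839 ≈ -0.0017357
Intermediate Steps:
r(I) = I/2 (r(I) = -(-1)*I/2 = I/2)
f(L, U) = 1
T(Y, n) = -74 (T(Y, n) = -63 - 11 = -74)
Q = 1/2917 (Q = 1/((-41 + 95)**2 + 1) = 1/(54**2 + 1) = 1/(2916 + 1) = 1/2917 ≈ 0.00034282)
(T(21, -36) + Q)/(42611 + r(45)) = (-74 + 1/2917)/(42611 + (1/2)*45) = -215857/(2917*(42611 + 45/2)) = -215857/(2917*85267/2) = -215857/2917*2/85267 = -431714/248723839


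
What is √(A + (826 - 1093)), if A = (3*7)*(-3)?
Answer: I*√330 ≈ 18.166*I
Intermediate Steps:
A = -63 (A = 21*(-3) = -63)
√(A + (826 - 1093)) = √(-63 + (826 - 1093)) = √(-63 - 267) = √(-330) = I*√330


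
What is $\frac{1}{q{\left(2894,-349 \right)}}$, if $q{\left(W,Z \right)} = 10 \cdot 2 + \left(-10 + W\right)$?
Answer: $\frac{1}{2904} \approx 0.00034435$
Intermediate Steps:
$q{\left(W,Z \right)} = 10 + W$ ($q{\left(W,Z \right)} = 20 + \left(-10 + W\right) = 10 + W$)
$\frac{1}{q{\left(2894,-349 \right)}} = \frac{1}{10 + 2894} = \frac{1}{2904}$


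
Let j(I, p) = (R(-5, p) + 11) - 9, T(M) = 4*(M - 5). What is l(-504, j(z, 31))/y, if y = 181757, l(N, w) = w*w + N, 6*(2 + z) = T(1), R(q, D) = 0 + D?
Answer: 585/181757 ≈ 0.0032186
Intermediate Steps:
T(M) = -20 + 4*M (T(M) = 4*(-5 + M) = -20 + 4*M)
R(q, D) = D
z = -14/3 (z = -2 + (-20 + 4*1)/6 = -2 + (-20 + 4)/6 = -2 + (⅙)*(-16) = -2 - 8/3 = -14/3 ≈ -4.6667)
j(I, p) = 2 + p (j(I, p) = (p + 11) - 9 = (11 + p) - 9 = 2 + p)
l(N, w) = N + w² (l(N, w) = w² + N = N + w²)
l(-504, j(z, 31))/y = (-504 + (2 + 31)²)/181757 = (-504 + 33²)*(1/181757) = (-504 + 1089)*(1/181757) = 585*(1/181757) = 585/181757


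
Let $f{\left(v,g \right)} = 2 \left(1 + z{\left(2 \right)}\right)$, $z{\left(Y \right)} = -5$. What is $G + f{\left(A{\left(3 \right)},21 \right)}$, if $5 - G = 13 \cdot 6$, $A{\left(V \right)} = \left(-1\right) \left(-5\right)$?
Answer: $-81$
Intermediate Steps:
$A{\left(V \right)} = 5$
$f{\left(v,g \right)} = -8$ ($f{\left(v,g \right)} = 2 \left(1 - 5\right) = 2 \left(-4\right) = -8$)
$G = -73$ ($G = 5 - 13 \cdot 6 = 5 - 78 = -73$)
$G + f{\left(A{\left(3 \right)},21 \right)} = -73 - 8 = -81$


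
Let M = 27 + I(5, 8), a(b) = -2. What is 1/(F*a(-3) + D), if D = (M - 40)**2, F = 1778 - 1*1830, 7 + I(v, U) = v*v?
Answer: 1/129 ≈ 0.0077519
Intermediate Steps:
I(v, U) = -7 + v**2 (I(v, U) = -7 + v*v = -7 + v**2)
F = -52 (F = 1778 - 1830 = -52)
M = 45 (M = 27 + (-7 + 5**2) = 27 + (-7 + 25) = 27 + 18 = 45)
D = 25 (D = (45 - 40)**2 = 5**2 = 25)
1/(F*a(-3) + D) = 1/(-52*(-2) + 25) = 1/(104 + 25) = 1/129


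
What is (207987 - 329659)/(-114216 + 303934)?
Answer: -60836/94859 ≈ -0.64133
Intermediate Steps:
(207987 - 329659)/(-114216 + 303934) = -121672/189718 = -121672*1/189718 = -60836/94859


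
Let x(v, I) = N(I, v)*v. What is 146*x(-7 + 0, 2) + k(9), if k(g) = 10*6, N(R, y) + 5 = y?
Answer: 12324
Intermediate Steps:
N(R, y) = -5 + y
x(v, I) = v*(-5 + v) (x(v, I) = (-5 + v)*v = v*(-5 + v))
k(g) = 60
146*x(-7 + 0, 2) + k(9) = 146*((-7 + 0)*(-5 + (-7 + 0))) + 60 = 146*(-7*(-5 - 7)) + 60 = 146*(-7*(-12)) + 60 = 146*84 + 60 = 12264 + 60 = 12324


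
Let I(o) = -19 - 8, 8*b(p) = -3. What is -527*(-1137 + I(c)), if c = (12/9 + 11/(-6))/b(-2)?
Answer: 613428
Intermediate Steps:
b(p) = -3/8 (b(p) = (1/8)*(-3) = -3/8)
c = 4/3 (c = (12/9 + 11/(-6))/(-3/8) = (12*(1/9) + 11*(-1/6))*(-8/3) = (4/3 - 11/6)*(-8/3) = -1/2*(-8/3) = 4/3 ≈ 1.3333)
I(o) = -27
-527*(-1137 + I(c)) = -527*(-1137 - 27) = -527*(-1164) = 613428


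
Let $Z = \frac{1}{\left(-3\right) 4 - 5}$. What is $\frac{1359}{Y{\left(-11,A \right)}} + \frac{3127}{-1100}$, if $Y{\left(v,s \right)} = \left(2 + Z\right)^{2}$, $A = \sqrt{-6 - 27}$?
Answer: $\frac{4329503}{12100} \approx 357.81$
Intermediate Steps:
$A = i \sqrt{33}$ ($A = \sqrt{-33} = i \sqrt{33} \approx 5.7446 i$)
$Z = - \frac{1}{17}$ ($Z = \frac{1}{-12 - 5} = \frac{1}{-17} = - \frac{1}{17} \approx -0.058824$)
$Y{\left(v,s \right)} = \frac{1089}{289}$ ($Y{\left(v,s \right)} = \left(2 - \frac{1}{17}\right)^{2} = \left(\frac{33}{17}\right)^{2} = \frac{1089}{289}$)
$\frac{1359}{Y{\left(-11,A \right)}} + \frac{3127}{-1100} = \frac{1359}{\frac{1089}{289}} + \frac{3127}{-1100} = 1359 \cdot \frac{289}{1089} + 3127 \left(- \frac{1}{1100}\right) = \frac{43639}{121} - \frac{3127}{1100} = \frac{4329503}{12100}$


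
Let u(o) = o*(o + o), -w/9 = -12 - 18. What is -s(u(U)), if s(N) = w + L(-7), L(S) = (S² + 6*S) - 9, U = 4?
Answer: -268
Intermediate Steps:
w = 270 (w = -9*(-12 - 18) = -9*(-30) = 270)
u(o) = 2*o² (u(o) = o*(2*o) = 2*o²)
L(S) = -9 + S² + 6*S
s(N) = 268 (s(N) = 270 + (-9 + (-7)² + 6*(-7)) = 270 + (-9 + 49 - 42) = 270 - 2 = 268)
-s(u(U)) = -1*268 = -268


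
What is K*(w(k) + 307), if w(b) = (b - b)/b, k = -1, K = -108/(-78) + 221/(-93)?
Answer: -368093/1209 ≈ -304.46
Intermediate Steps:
K = -1199/1209 (K = -108*(-1/78) + 221*(-1/93) = 18/13 - 221/93 = -1199/1209 ≈ -0.99173)
w(b) = 0 (w(b) = 0/b = 0)
K*(w(k) + 307) = -1199*(0 + 307)/1209 = -1199/1209*307 = -368093/1209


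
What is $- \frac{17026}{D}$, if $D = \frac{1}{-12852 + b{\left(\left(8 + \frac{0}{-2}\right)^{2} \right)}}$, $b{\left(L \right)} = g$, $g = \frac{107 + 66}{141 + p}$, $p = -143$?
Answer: $220290901$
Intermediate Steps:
$g = - \frac{173}{2}$ ($g = \frac{107 + 66}{141 - 143} = \frac{173}{-2} = 173 \left(- \frac{1}{2}\right) = - \frac{173}{2} \approx -86.5$)
$b{\left(L \right)} = - \frac{173}{2}$
$D = - \frac{2}{25877}$ ($D = \frac{1}{-12852 - \frac{173}{2}} = \frac{1}{- \frac{25877}{2}} = - \frac{2}{25877} \approx -7.7289 \cdot 10^{-5}$)
$- \frac{17026}{D} = - \frac{17026}{- \frac{2}{25877}} = \left(-17026\right) \left(- \frac{25877}{2}\right) = 220290901$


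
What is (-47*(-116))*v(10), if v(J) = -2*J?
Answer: -109040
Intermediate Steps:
(-47*(-116))*v(10) = (-47*(-116))*(-2*10) = 5452*(-20) = -109040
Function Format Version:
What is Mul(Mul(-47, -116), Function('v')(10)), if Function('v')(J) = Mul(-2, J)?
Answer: -109040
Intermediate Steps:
Mul(Mul(-47, -116), Function('v')(10)) = Mul(Mul(-47, -116), Mul(-2, 10)) = Mul(5452, -20) = -109040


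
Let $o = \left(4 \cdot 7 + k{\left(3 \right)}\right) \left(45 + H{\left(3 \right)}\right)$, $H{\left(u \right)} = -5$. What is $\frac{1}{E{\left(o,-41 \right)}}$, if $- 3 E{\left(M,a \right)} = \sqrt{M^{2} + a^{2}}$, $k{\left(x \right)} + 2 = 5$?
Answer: $- \frac{3 \sqrt{1539281}}{1539281} \approx -0.002418$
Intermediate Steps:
$k{\left(x \right)} = 3$ ($k{\left(x \right)} = -2 + 5 = 3$)
$o = 1240$ ($o = \left(4 \cdot 7 + 3\right) \left(45 - 5\right) = \left(28 + 3\right) 40 = 31 \cdot 40 = 1240$)
$E{\left(M,a \right)} = - \frac{\sqrt{M^{2} + a^{2}}}{3}$
$\frac{1}{E{\left(o,-41 \right)}} = \frac{1}{\left(- \frac{1}{3}\right) \sqrt{1240^{2} + \left(-41\right)^{2}}} = \frac{1}{\left(- \frac{1}{3}\right) \sqrt{1537600 + 1681}} = \frac{1}{\left(- \frac{1}{3}\right) \sqrt{1539281}} = - \frac{3 \sqrt{1539281}}{1539281}$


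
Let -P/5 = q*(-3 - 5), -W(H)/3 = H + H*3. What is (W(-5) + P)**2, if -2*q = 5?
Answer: 1600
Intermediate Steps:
q = -5/2 (q = -1/2*5 = -5/2 ≈ -2.5000)
W(H) = -12*H (W(H) = -3*(H + H*3) = -3*(H + 3*H) = -12*H)
P = -100 (P = -(-25)*(-3 - 5)/2 = -(-25)*(-8)/2 = -5*20 = -100)
(W(-5) + P)**2 = (-12*(-5) - 100)**2 = (60 - 100)**2 = (-40)**2 = 1600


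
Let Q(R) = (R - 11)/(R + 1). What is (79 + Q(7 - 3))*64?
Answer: 24832/5 ≈ 4966.4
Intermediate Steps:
Q(R) = (-11 + R)/(1 + R)
(79 + Q(7 - 3))*64 = (79 + (-11 + (7 - 3))/(1 + (7 - 3)))*64 = (79 + (-11 + 4)/(1 + 4))*64 = (79 - 7/5)*64 = (388/5)*64 = 24832/5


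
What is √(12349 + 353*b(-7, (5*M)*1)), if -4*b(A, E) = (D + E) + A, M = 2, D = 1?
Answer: 2*√2999 ≈ 109.53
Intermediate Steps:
b(A, E) = -¼ - A/4 - E/4 (b(A, E) = -((1 + E) + A)/4 = -(1 + A + E)/4 = -¼ - A/4 - E/4)
√(12349 + 353*b(-7, (5*M)*1)) = √(12349 + 353*(-¼ - ¼*(-7) - 5*2/4)) = √(12349 + 353*(-¼ + 7/4 - 5/2)) = √(12349 + 353*(-1)) = √(12349 - 353) = √11996 = 2*√2999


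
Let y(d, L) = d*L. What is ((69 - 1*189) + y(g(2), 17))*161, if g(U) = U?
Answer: -13846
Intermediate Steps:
y(d, L) = L*d
((69 - 1*189) + y(g(2), 17))*161 = ((69 - 1*189) + 17*2)*161 = ((69 - 189) + 34)*161 = (-120 + 34)*161 = -86*161 = -13846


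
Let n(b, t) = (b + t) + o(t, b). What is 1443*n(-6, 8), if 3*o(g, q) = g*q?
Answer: -20202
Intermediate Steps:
o(g, q) = g*q/3 (o(g, q) = (g*q)/3 = g*q/3)
n(b, t) = b + t + b*t/3 (n(b, t) = (b + t) + t*b/3 = (b + t) + b*t/3 = b + t + b*t/3)
1443*n(-6, 8) = 1443*(-6 + 8 + (1/3)*(-6)*8) = 1443*(-6 + 8 - 16) = 1443*(-14) = -20202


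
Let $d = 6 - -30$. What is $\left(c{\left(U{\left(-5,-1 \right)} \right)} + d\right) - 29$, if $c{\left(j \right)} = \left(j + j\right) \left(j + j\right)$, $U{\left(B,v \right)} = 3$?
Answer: $43$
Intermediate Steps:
$c{\left(j \right)} = 4 j^{2}$ ($c{\left(j \right)} = 2 j 2 j = 4 j^{2}$)
$d = 36$ ($d = 6 + 30 = 36$)
$\left(c{\left(U{\left(-5,-1 \right)} \right)} + d\right) - 29 = \left(4 \cdot 3^{2} + 36\right) - 29 = \left(4 \cdot 9 + 36\right) - 29 = \left(36 + 36\right) - 29 = 72 - 29 = 43$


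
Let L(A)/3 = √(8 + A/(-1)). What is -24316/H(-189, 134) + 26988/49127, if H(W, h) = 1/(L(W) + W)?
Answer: 17367243072/3779 - 72948*√197 ≈ 3.5719e+6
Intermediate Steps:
L(A) = 3*√(8 - A) (L(A) = 3*√(8 + A/(-1)) = 3*√(8 + A*(-1)) = 3*√(8 - A))
H(W, h) = 1/(W + 3*√(8 - W)) (H(W, h) = 1/(3*√(8 - W) + W) = 1/(W + 3*√(8 - W)))
-24316/H(-189, 134) + 26988/49127 = -(-4595724 + 72948*√(8 - 1*(-189))) + 26988/49127 = -(-4595724 + 72948*√(8 + 189)) + 26988*(1/49127) = -(-4595724 + 72948*√197) + 2076/3779 = -24316*(-189 + 3*√197) + 2076/3779 = (4595724 - 72948*√197) + 2076/3779 = 17367243072/3779 - 72948*√197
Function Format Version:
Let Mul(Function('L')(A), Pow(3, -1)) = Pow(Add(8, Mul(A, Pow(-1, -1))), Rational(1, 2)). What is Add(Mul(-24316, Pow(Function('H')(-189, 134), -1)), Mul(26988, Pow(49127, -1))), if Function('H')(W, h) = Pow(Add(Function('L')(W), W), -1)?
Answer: Add(Rational(17367243072, 3779), Mul(-72948, Pow(197, Rational(1, 2)))) ≈ 3.5719e+6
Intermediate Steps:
Function('L')(A) = Mul(3, Pow(Add(8, Mul(-1, A)), Rational(1, 2))) (Function('L')(A) = Mul(3, Pow(Add(8, Mul(A, Pow(-1, -1))), Rational(1, 2))) = Mul(3, Pow(Add(8, Mul(A, -1)), Rational(1, 2))) = Mul(3, Pow(Add(8, Mul(-1, A)), Rational(1, 2))))
Function('H')(W, h) = Pow(Add(W, Mul(3, Pow(Add(8, Mul(-1, W)), Rational(1, 2)))), -1) (Function('H')(W, h) = Pow(Add(Mul(3, Pow(Add(8, Mul(-1, W)), Rational(1, 2))), W), -1) = Pow(Add(W, Mul(3, Pow(Add(8, Mul(-1, W)), Rational(1, 2)))), -1))
Add(Mul(-24316, Pow(Function('H')(-189, 134), -1)), Mul(26988, Pow(49127, -1))) = Add(Mul(-24316, Pow(Pow(Add(-189, Mul(3, Pow(Add(8, Mul(-1, -189)), Rational(1, 2)))), -1), -1)), Mul(26988, Pow(49127, -1))) = Add(Mul(-24316, Pow(Pow(Add(-189, Mul(3, Pow(Add(8, 189), Rational(1, 2)))), -1), -1)), Mul(26988, Rational(1, 49127))) = Add(Mul(-24316, Pow(Pow(Add(-189, Mul(3, Pow(197, Rational(1, 2)))), -1), -1)), Rational(2076, 3779)) = Add(Mul(-24316, Add(-189, Mul(3, Pow(197, Rational(1, 2))))), Rational(2076, 3779)) = Add(Add(4595724, Mul(-72948, Pow(197, Rational(1, 2)))), Rational(2076, 3779)) = Add(Rational(17367243072, 3779), Mul(-72948, Pow(197, Rational(1, 2))))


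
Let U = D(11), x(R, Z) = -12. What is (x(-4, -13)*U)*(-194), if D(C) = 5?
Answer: 11640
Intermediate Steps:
U = 5
(x(-4, -13)*U)*(-194) = -12*5*(-194) = -60*(-194) = 11640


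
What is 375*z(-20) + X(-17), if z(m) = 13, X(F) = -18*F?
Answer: 5181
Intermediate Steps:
375*z(-20) + X(-17) = 375*13 - 18*(-17) = 4875 + 306 = 5181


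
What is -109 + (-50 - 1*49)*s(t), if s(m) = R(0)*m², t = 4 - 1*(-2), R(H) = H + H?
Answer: -109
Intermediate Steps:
R(H) = 2*H
t = 6 (t = 4 + 2 = 6)
s(m) = 0 (s(m) = (2*0)*m² = 0*m² = 0)
-109 + (-50 - 1*49)*s(t) = -109 + (-50 - 1*49)*0 = -109 + (-50 - 49)*0 = -109 - 99*0 = -109 + 0 = -109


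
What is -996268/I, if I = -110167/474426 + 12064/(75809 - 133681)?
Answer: 1709594734321656/756191243 ≈ 2.2608e+6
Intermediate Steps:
I = -756191243/1715998842 (I = -110167*1/474426 + 12064/(-57872) = -110167/474426 + 12064*(-1/57872) = -110167/474426 - 754/3617 = -756191243/1715998842 ≈ -0.44067)
-996268/I = -996268/(-756191243/1715998842) = -996268*(-1715998842/756191243) = 1709594734321656/756191243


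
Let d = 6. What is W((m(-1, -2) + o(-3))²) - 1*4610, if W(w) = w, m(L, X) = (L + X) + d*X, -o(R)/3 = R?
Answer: -4574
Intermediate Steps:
o(R) = -3*R
m(L, X) = L + 7*X (m(L, X) = (L + X) + 6*X = L + 7*X)
W((m(-1, -2) + o(-3))²) - 1*4610 = ((-1 + 7*(-2)) - 3*(-3))² - 1*4610 = ((-1 - 14) + 9)² - 4610 = (-15 + 9)² - 4610 = (-6)² - 4610 = 36 - 4610 = -4574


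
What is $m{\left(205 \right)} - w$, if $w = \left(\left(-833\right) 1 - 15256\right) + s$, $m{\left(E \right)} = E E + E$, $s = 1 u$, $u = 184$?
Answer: $58135$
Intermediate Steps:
$s = 184$ ($s = 1 \cdot 184 = 184$)
$m{\left(E \right)} = E + E^{2}$ ($m{\left(E \right)} = E^{2} + E = E + E^{2}$)
$w = -15905$ ($w = \left(\left(-833\right) 1 - 15256\right) + 184 = \left(-833 - 15256\right) + 184 = -16089 + 184 = -15905$)
$m{\left(205 \right)} - w = 205 \left(1 + 205\right) - -15905 = 205 \cdot 206 + 15905 = 42230 + 15905 = 58135$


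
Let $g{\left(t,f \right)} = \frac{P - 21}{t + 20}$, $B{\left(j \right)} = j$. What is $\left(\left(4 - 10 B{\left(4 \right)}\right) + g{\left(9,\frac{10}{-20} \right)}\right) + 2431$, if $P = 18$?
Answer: $\frac{69452}{29} \approx 2394.9$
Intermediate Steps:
$g{\left(t,f \right)} = - \frac{3}{20 + t}$ ($g{\left(t,f \right)} = \frac{18 - 21}{t + 20} = - \frac{3}{20 + t}$)
$\left(\left(4 - 10 B{\left(4 \right)}\right) + g{\left(9,\frac{10}{-20} \right)}\right) + 2431 = \left(\left(4 - 40\right) - \frac{3}{20 + 9}\right) + 2431 = \left(\left(4 - 40\right) - \frac{3}{29}\right) + 2431 = \left(-36 - \frac{3}{29}\right) + 2431 = - \frac{1047}{29} + 2431 = \frac{69452}{29}$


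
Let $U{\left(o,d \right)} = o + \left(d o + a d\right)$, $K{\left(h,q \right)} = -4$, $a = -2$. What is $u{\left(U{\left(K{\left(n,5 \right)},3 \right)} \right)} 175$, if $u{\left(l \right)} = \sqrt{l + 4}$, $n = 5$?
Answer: $525 i \sqrt{2} \approx 742.46 i$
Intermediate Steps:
$U{\left(o,d \right)} = o - 2 d + d o$ ($U{\left(o,d \right)} = o + \left(d o - 2 d\right) = o + \left(- 2 d + d o\right) = o - 2 d + d o$)
$u{\left(l \right)} = \sqrt{4 + l}$
$u{\left(U{\left(K{\left(n,5 \right)},3 \right)} \right)} 175 = \sqrt{4 - 22} \cdot 175 = \sqrt{-18} \cdot 175 = 3 i \sqrt{2} \cdot 175 = 525 i \sqrt{2}$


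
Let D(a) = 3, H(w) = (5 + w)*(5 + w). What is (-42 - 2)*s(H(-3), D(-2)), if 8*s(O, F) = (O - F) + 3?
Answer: -22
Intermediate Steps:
H(w) = (5 + w)²
s(O, F) = 3/8 - F/8 + O/8 (s(O, F) = ((O - F) + 3)/8 = (3 + O - F)/8 = 3/8 - F/8 + O/8)
(-42 - 2)*s(H(-3), D(-2)) = (-42 - 2)*(3/8 - ⅛*3 + (5 - 3)²/8) = -44*(3/8 - 3/8 + (⅛)*2²) = -44*(3/8 - 3/8 + (⅛)*4) = -44*(3/8 - 3/8 + ½) = -44*½ = -22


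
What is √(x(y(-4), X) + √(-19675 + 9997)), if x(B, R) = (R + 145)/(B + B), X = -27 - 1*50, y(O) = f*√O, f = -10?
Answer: √10*√I*√(17 + 10*√9678)/10 ≈ 7.0738 + 7.0738*I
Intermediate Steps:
y(O) = -10*√O
X = -77 (X = -27 - 50 = -77)
x(B, R) = (145 + R)/(2*B) (x(B, R) = (145 + R)/((2*B)) = (145 + R)*(1/(2*B)) = (145 + R)/(2*B))
√(x(y(-4), X) + √(-19675 + 9997)) = √((145 - 77)/(2*((-20*I))) + √(-19675 + 9997)) = √((½)*68/(-20*I) + √(-9678)) = √((½)*68/(-20*I) + I*√9678) = √((½)*(I/20)*68 + I*√9678) = √(17*I/10 + I*√9678)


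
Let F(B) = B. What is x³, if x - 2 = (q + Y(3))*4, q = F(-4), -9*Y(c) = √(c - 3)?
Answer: -2744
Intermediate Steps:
Y(c) = -√(-3 + c)/9 (Y(c) = -√(c - 3)/9 = -√(-3 + c)/9)
q = -4
x = -14 (x = 2 + (-4 - √(-3 + 3)/9)*4 = 2 + (-4 - √0/9)*4 = 2 + (-4 - ⅑*0)*4 = 2 + (-4 + 0)*4 = 2 - 4*4 = 2 - 16 = -14)
x³ = (-14)³ = -2744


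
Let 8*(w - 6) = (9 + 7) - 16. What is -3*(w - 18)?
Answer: 36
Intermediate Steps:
w = 6 (w = 6 + ((9 + 7) - 16)/8 = 6 + (16 - 16)/8 = 6 + (⅛)*0 = 6 + 0 = 6)
-3*(w - 18) = -3*(6 - 18) = -3*(-12) = 36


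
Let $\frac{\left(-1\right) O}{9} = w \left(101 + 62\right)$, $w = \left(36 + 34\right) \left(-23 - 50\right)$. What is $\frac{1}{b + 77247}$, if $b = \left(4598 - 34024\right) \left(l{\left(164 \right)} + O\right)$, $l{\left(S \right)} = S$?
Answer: $- \frac{1}{220592932237} \approx -4.5332 \cdot 10^{-12}$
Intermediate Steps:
$w = -5110$ ($w = 70 \left(-73\right) = -5110$)
$O = 7496370$ ($O = - 9 \left(- 5110 \left(101 + 62\right)\right) = - 9 \left(\left(-5110\right) 163\right) = \left(-9\right) \left(-832930\right) = 7496370$)
$b = -220593009484$ ($b = \left(4598 - 34024\right) \left(164 + 7496370\right) = \left(-29426\right) 7496534 = -220593009484$)
$\frac{1}{b + 77247} = \frac{1}{-220593009484 + 77247} = \frac{1}{-220592932237} = - \frac{1}{220592932237}$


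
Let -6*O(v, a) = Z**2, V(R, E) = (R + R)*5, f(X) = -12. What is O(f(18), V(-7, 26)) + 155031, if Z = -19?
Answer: 929825/6 ≈ 1.5497e+5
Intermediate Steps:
V(R, E) = 10*R (V(R, E) = (2*R)*5 = 10*R)
O(v, a) = -361/6 (O(v, a) = -1/6*(-19)**2 = -1/6*361 = -361/6)
O(f(18), V(-7, 26)) + 155031 = -361/6 + 155031 = 929825/6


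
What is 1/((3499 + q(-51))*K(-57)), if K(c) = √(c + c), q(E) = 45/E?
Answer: -17*I*√114/6779352 ≈ -2.6774e-5*I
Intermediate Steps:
K(c) = √2*√c (K(c) = √(2*c) = √2*√c)
1/((3499 + q(-51))*K(-57)) = 1/((3499 + 45/(-51))*((√2*√(-57)))) = 1/((3499 + 45*(-1/51))*((√2*(I*√57)))) = 1/((3499 - 15/17)*((I*√114))) = (-I*√114/114)/(59468/17) = 17*(-I*√114/114)/59468 = -17*I*√114/6779352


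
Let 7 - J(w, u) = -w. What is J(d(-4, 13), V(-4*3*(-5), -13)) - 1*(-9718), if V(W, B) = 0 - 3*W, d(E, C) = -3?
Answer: 9722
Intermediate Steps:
V(W, B) = -3*W (V(W, B) = 0 - 3*W = -3*W)
J(w, u) = 7 + w (J(w, u) = 7 - (-1)*w = 7 + w)
J(d(-4, 13), V(-4*3*(-5), -13)) - 1*(-9718) = (7 - 3) - 1*(-9718) = 4 + 9718 = 9722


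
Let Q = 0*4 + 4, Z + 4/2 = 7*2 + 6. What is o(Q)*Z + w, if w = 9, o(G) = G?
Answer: 81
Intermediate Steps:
Z = 18 (Z = -2 + (7*2 + 6) = -2 + (14 + 6) = -2 + 20 = 18)
Q = 4 (Q = 0 + 4 = 4)
o(Q)*Z + w = 4*18 + 9 = 72 + 9 = 81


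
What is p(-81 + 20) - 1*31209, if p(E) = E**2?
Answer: -27488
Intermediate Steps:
p(-81 + 20) - 1*31209 = (-81 + 20)**2 - 1*31209 = (-61)**2 - 31209 = 3721 - 31209 = -27488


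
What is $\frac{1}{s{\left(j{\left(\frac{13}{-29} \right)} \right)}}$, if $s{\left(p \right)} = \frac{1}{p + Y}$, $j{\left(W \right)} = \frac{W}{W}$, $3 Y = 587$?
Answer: $\frac{590}{3} \approx 196.67$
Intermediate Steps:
$Y = \frac{587}{3}$ ($Y = \frac{1}{3} \cdot 587 = \frac{587}{3} \approx 195.67$)
$j{\left(W \right)} = 1$
$s{\left(p \right)} = \frac{1}{\frac{587}{3} + p}$ ($s{\left(p \right)} = \frac{1}{p + \frac{587}{3}} = \frac{1}{\frac{587}{3} + p}$)
$\frac{1}{s{\left(j{\left(\frac{13}{-29} \right)} \right)}} = \frac{1}{3 \frac{1}{587 + 3 \cdot 1}} = \frac{1}{3 \frac{1}{587 + 3}} = \frac{1}{3 \cdot \frac{1}{590}} = \frac{1}{\frac{3}{590}} = \frac{590}{3}$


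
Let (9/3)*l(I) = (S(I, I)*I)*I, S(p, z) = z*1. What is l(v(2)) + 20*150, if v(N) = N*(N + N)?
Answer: 9512/3 ≈ 3170.7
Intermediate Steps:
S(p, z) = z
v(N) = 2*N² (v(N) = N*(2*N) = 2*N²)
l(I) = I³/3 (l(I) = ((I*I)*I)/3 = (I²*I)/3 = I³/3)
l(v(2)) + 20*150 = (2*2²)³/3 + 20*150 = (2*4)³/3 + 3000 = (⅓)*8³ + 3000 = (⅓)*512 + 3000 = 512/3 + 3000 = 9512/3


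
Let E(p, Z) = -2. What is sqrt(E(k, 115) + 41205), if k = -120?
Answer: sqrt(41203) ≈ 202.99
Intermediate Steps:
sqrt(E(k, 115) + 41205) = sqrt(-2 + 41205) = sqrt(41203)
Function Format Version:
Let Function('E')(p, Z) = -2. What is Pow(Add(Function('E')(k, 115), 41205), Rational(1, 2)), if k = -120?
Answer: Pow(41203, Rational(1, 2)) ≈ 202.99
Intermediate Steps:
Pow(Add(Function('E')(k, 115), 41205), Rational(1, 2)) = Pow(Add(-2, 41205), Rational(1, 2)) = Pow(41203, Rational(1, 2))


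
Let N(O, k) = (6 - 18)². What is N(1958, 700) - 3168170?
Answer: -3168026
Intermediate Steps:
N(O, k) = 144 (N(O, k) = (-12)² = 144)
N(1958, 700) - 3168170 = 144 - 3168170 = -3168026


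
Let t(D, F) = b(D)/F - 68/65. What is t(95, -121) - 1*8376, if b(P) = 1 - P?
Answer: -65879358/7865 ≈ -8376.3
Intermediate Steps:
t(D, F) = -68/65 + (1 - D)/F (t(D, F) = (1 - D)/F - 68/65 = -68/65 + (1 - D)/F)
t(95, -121) - 1*8376 = (1 - 1*95 - 68/65*(-121))/(-121) - 1*8376 = -(1 - 95 + 8228/65)/121 - 8376 = -1/121*2118/65 - 8376 = -2118/7865 - 8376 = -65879358/7865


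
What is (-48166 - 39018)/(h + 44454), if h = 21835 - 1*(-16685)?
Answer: -43592/41487 ≈ -1.0507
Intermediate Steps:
h = 38520 (h = 21835 + 16685 = 38520)
(-48166 - 39018)/(h + 44454) = (-48166 - 39018)/(38520 + 44454) = -87184/82974 = -87184*1/82974 = -43592/41487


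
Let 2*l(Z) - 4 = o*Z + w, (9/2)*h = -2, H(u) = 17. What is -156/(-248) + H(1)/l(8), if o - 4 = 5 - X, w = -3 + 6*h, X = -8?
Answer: 711/806 ≈ 0.88213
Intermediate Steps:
h = -4/9 (h = (2/9)*(-2) = -4/9 ≈ -0.44444)
w = -17/3 (w = -3 + 6*(-4/9) = -3 - 8/3 = -17/3 ≈ -5.6667)
o = 17 (o = 4 + (5 - 1*(-8)) = 4 + (5 + 8) = 4 + 13 = 17)
l(Z) = -⅚ + 17*Z/2 (l(Z) = 2 + (17*Z - 17/3)/2 = 2 + (-17/3 + 17*Z)/2 = 2 + (-17/6 + 17*Z/2) = -⅚ + 17*Z/2)
-156/(-248) + H(1)/l(8) = -156/(-248) + 17/(-⅚ + (17/2)*8) = -156*(-1/248) + 17/(-⅚ + 68) = 39/62 + 17/(403/6) = 39/62 + 17*(6/403) = 39/62 + 102/403 = 711/806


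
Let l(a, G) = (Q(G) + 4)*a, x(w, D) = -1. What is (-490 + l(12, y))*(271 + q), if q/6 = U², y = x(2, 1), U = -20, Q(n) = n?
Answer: -1212634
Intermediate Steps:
y = -1
q = 2400 (q = 6*(-20)² = 6*400 = 2400)
l(a, G) = a*(4 + G) (l(a, G) = (G + 4)*a = (4 + G)*a = a*(4 + G))
(-490 + l(12, y))*(271 + q) = (-490 + 12*(4 - 1))*(271 + 2400) = (-490 + 12*3)*2671 = (-490 + 36)*2671 = -454*2671 = -1212634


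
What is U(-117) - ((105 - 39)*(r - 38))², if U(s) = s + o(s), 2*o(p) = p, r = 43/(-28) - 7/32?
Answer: -86358839697/12544 ≈ -6.8845e+6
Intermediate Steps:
r = -393/224 (r = 43*(-1/28) - 7*1/32 = -43/28 - 7/32 = -393/224 ≈ -1.7545)
o(p) = p/2
U(s) = 3*s/2 (U(s) = s + s/2 = 3*s/2)
U(-117) - ((105 - 39)*(r - 38))² = (3/2)*(-117) - ((105 - 39)*(-393/224 - 38))² = -351/2 - (66*(-8905/224))² = -351/2 - (-293865/112)² = -351/2 - 1*86356638225/12544 = -351/2 - 86356638225/12544 = -86358839697/12544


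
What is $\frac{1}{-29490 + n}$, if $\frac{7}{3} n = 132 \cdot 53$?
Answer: $- \frac{7}{185442} \approx -3.7748 \cdot 10^{-5}$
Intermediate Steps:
$n = \frac{20988}{7}$ ($n = \frac{3 \cdot 132 \cdot 53}{7} = \frac{3}{7} \cdot 6996 = \frac{20988}{7} \approx 2998.3$)
$\frac{1}{-29490 + n} = \frac{1}{-29490 + \frac{20988}{7}} = \frac{1}{- \frac{185442}{7}} = - \frac{7}{185442}$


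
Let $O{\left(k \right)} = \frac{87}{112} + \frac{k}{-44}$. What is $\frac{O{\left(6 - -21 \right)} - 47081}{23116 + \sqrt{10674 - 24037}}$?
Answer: $- \frac{335202752389}{164583748252} + \frac{58003591 i \sqrt{13363}}{658334993008} \approx -2.0367 + 0.010185 i$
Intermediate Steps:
$O{\left(k \right)} = \frac{87}{112} - \frac{k}{44}$ ($O{\left(k \right)} = 87 \cdot \frac{1}{112} + k \left(- \frac{1}{44}\right) = \frac{87}{112} - \frac{k}{44}$)
$\frac{O{\left(6 - -21 \right)} - 47081}{23116 + \sqrt{10674 - 24037}} = \frac{\left(\frac{87}{112} - \frac{6 - -21}{44}\right) - 47081}{23116 + \sqrt{10674 - 24037}} = \frac{\left(\frac{87}{112} - \frac{6 + 21}{44}\right) - 47081}{23116 + \sqrt{-13363}} = \frac{\left(\frac{87}{112} - \frac{27}{44}\right) - 47081}{23116 + i \sqrt{13363}} = \frac{\frac{201}{1232} - 47081}{23116 + i \sqrt{13363}} = - \frac{58003591}{1232 \left(23116 + i \sqrt{13363}\right)}$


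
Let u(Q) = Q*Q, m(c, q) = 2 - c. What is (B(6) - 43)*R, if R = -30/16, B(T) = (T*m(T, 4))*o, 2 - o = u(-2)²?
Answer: -4395/8 ≈ -549.38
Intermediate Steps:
u(Q) = Q²
o = -14 (o = 2 - ((-2)²)² = 2 - 1*4² = 2 - 1*16 = 2 - 16 = -14)
B(T) = -14*T*(2 - T) (B(T) = (T*(2 - T))*(-14) = -14*T*(2 - T))
R = -15/8 (R = -30*1/16 = -15/8 ≈ -1.8750)
(B(6) - 43)*R = (14*6*(-2 + 6) - 43)*(-15/8) = (14*6*4 - 43)*(-15/8) = (336 - 43)*(-15/8) = 293*(-15/8) = -4395/8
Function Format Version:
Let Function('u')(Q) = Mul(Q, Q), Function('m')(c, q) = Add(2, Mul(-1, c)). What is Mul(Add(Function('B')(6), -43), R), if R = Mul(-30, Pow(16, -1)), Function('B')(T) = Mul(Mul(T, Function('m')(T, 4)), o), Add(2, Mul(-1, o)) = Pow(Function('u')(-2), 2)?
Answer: Rational(-4395, 8) ≈ -549.38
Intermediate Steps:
Function('u')(Q) = Pow(Q, 2)
o = -14 (o = Add(2, Mul(-1, Pow(Pow(-2, 2), 2))) = Add(2, Mul(-1, Pow(4, 2))) = Add(2, Mul(-1, 16)) = Add(2, -16) = -14)
Function('B')(T) = Mul(-14, T, Add(2, Mul(-1, T))) (Function('B')(T) = Mul(Mul(T, Add(2, Mul(-1, T))), -14) = Mul(-14, T, Add(2, Mul(-1, T))))
R = Rational(-15, 8) (R = Mul(-30, Rational(1, 16)) = Rational(-15, 8) ≈ -1.8750)
Mul(Add(Function('B')(6), -43), R) = Mul(Add(Mul(14, 6, Add(-2, 6)), -43), Rational(-15, 8)) = Mul(Add(Mul(14, 6, 4), -43), Rational(-15, 8)) = Mul(Add(336, -43), Rational(-15, 8)) = Mul(293, Rational(-15, 8)) = Rational(-4395, 8)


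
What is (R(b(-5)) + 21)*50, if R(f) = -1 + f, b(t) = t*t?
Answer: 2250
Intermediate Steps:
b(t) = t²
(R(b(-5)) + 21)*50 = ((-1 + (-5)²) + 21)*50 = ((-1 + 25) + 21)*50 = (24 + 21)*50 = 45*50 = 2250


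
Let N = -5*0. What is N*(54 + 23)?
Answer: 0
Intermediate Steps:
N = 0
N*(54 + 23) = 0*(54 + 23) = 0*77 = 0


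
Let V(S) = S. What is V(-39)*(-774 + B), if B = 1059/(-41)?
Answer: 1278927/41 ≈ 31193.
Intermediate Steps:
B = -1059/41 (B = 1059*(-1/41) = -1059/41 ≈ -25.829)
V(-39)*(-774 + B) = -39*(-774 - 1059/41) = -39*(-32793/41) = 1278927/41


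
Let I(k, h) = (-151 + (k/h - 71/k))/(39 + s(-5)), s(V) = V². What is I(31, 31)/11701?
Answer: -4721/23214784 ≈ -0.00020336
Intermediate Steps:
I(k, h) = -151/64 - 71/(64*k) + k/(64*h) (I(k, h) = (-151 + (k/h - 71/k))/(39 + (-5)²) = (-151 + (-71/k + k/h))/(39 + 25) = (-151 - 71/k + k/h)/64 = (-151 - 71/k + k/h)*(1/64) = -151/64 - 71/(64*k) + k/(64*h))
I(31, 31)/11701 = (-151/64 - 71/64/31 + (1/64)*31/31)/11701 = (-151/64 - 71/64*1/31 + (1/64)*31*(1/31))*(1/11701) = (-151/64 - 71/1984 + 1/64)*(1/11701) = -4721/1984*1/11701 = -4721/23214784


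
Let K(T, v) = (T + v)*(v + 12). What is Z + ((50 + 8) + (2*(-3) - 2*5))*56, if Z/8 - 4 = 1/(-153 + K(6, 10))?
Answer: 474424/199 ≈ 2384.0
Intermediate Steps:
K(T, v) = (12 + v)*(T + v) (K(T, v) = (T + v)*(12 + v) = (12 + v)*(T + v))
Z = 6376/199 (Z = 32 + 8/(-153 + (10**2 + 12*6 + 12*10 + 6*10)) = 32 + 8/(-153 + (100 + 72 + 120 + 60)) = 32 + 8/(-153 + 352) = 32 + 8/199 = 6376/199 ≈ 32.040)
Z + ((50 + 8) + (2*(-3) - 2*5))*56 = 6376/199 + ((50 + 8) + (2*(-3) - 2*5))*56 = 6376/199 + (58 + (-6 - 10))*56 = 6376/199 + (58 - 16)*56 = 6376/199 + 42*56 = 6376/199 + 2352 = 474424/199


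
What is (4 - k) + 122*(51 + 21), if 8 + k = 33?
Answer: 8763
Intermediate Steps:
k = 25 (k = -8 + 33 = 25)
(4 - k) + 122*(51 + 21) = (4 - 1*25) + 122*(51 + 21) = (4 - 25) + 122*72 = -21 + 8784 = 8763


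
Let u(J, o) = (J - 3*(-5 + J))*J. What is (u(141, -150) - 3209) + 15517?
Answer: -25339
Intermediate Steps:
u(J, o) = J*(15 - 2*J) (u(J, o) = (J + (15 - 3*J))*J = (15 - 2*J)*J = J*(15 - 2*J))
(u(141, -150) - 3209) + 15517 = (141*(15 - 2*141) - 3209) + 15517 = (141*(15 - 282) - 3209) + 15517 = (141*(-267) - 3209) + 15517 = (-37647 - 3209) + 15517 = -40856 + 15517 = -25339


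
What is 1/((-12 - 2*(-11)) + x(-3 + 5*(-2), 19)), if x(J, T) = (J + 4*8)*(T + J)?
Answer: 1/124 ≈ 0.0080645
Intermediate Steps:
x(J, T) = (32 + J)*(J + T) (x(J, T) = (J + 32)*(J + T) = (32 + J)*(J + T))
1/((-12 - 2*(-11)) + x(-3 + 5*(-2), 19)) = 1/((-12 - 2*(-11)) + ((-3 + 5*(-2))² + 32*(-3 + 5*(-2)) + 32*19 + (-3 + 5*(-2))*19)) = 1/((-12 + 22) + ((-3 - 10)² + 32*(-3 - 10) + 608 + (-3 - 10)*19)) = 1/(10 + ((-13)² + 32*(-13) + 608 - 13*19)) = 1/(10 + (169 - 416 + 608 - 247)) = 1/(10 + 114) = 1/124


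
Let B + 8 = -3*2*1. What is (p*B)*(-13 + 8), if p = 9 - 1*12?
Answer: -210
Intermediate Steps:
p = -3 (p = 9 - 12 = -3)
B = -14 (B = -8 - 3*2*1 = -8 - 6*1 = -8 - 6 = -14)
(p*B)*(-13 + 8) = (-3*(-14))*(-13 + 8) = 42*(-5) = -210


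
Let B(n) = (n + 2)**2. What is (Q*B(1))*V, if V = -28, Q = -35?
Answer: 8820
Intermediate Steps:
B(n) = (2 + n)**2
(Q*B(1))*V = -35*(2 + 1)**2*(-28) = -35*3**2*(-28) = -35*9*(-28) = -315*(-28) = 8820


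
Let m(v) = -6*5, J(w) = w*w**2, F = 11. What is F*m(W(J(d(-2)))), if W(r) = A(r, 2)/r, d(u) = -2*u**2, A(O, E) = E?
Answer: -330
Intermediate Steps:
J(w) = w**3
W(r) = 2/r
m(v) = -30
F*m(W(J(d(-2)))) = 11*(-30) = -330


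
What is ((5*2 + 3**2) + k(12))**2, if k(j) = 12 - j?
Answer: 361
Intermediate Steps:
((5*2 + 3**2) + k(12))**2 = ((5*2 + 3**2) + (12 - 1*12))**2 = ((10 + 9) + (12 - 12))**2 = (19 + 0)**2 = 19**2 = 361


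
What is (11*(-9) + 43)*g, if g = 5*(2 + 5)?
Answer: -1960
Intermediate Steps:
g = 35 (g = 5*7 = 35)
(11*(-9) + 43)*g = (11*(-9) + 43)*35 = (-99 + 43)*35 = -56*35 = -1960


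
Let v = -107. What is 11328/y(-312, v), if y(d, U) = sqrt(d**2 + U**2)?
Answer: 11328*sqrt(108793)/108793 ≈ 34.344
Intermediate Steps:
y(d, U) = sqrt(U**2 + d**2)
11328/y(-312, v) = 11328/(sqrt((-107)**2 + (-312)**2)) = 11328/(sqrt(11449 + 97344)) = 11328/(sqrt(108793)) = 11328*(sqrt(108793)/108793) = 11328*sqrt(108793)/108793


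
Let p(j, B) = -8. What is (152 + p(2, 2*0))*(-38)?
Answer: -5472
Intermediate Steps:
(152 + p(2, 2*0))*(-38) = (152 - 8)*(-38) = 144*(-38) = -5472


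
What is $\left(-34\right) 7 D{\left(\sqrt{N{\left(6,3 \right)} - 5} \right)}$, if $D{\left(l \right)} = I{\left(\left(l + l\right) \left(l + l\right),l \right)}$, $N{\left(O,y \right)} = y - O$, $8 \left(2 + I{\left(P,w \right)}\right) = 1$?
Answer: $\frac{1785}{4} \approx 446.25$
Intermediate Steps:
$I{\left(P,w \right)} = - \frac{15}{8}$ ($I{\left(P,w \right)} = -2 + \frac{1}{8} \cdot 1 = -2 + \frac{1}{8} = - \frac{15}{8}$)
$D{\left(l \right)} = - \frac{15}{8}$
$\left(-34\right) 7 D{\left(\sqrt{N{\left(6,3 \right)} - 5} \right)} = \left(-34\right) 7 \left(- \frac{15}{8}\right) = \left(-238\right) \left(- \frac{15}{8}\right) = \frac{1785}{4}$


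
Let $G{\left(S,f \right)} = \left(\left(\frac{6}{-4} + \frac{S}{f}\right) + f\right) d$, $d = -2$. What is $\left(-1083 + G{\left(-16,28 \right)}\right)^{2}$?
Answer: $\frac{63107136}{49} \approx 1.2879 \cdot 10^{6}$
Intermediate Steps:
$G{\left(S,f \right)} = 3 - 2 f - \frac{2 S}{f}$ ($G{\left(S,f \right)} = \left(\left(\frac{6}{-4} + \frac{S}{f}\right) + f\right) \left(-2\right) = \left(\left(6 \left(- \frac{1}{4}\right) + \frac{S}{f}\right) + f\right) \left(-2\right) = \left(\left(- \frac{3}{2} + \frac{S}{f}\right) + f\right) \left(-2\right) = \left(- \frac{3}{2} + f + \frac{S}{f}\right) \left(-2\right) = 3 - 2 f - \frac{2 S}{f}$)
$\left(-1083 + G{\left(-16,28 \right)}\right)^{2} = \left(-1083 - \left(53 - \frac{8}{7}\right)\right)^{2} = \left(-1083 + \left(3 - 56 + \frac{8}{7}\right)\right)^{2} = \left(-1083 - \frac{363}{7}\right)^{2} = \left(- \frac{7944}{7}\right)^{2} = \frac{63107136}{49}$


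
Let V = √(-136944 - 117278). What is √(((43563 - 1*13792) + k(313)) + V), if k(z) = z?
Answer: √(30084 + I*√254222) ≈ 173.45 + 1.453*I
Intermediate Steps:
V = I*√254222 (V = √(-254222) = I*√254222 ≈ 504.2*I)
√(((43563 - 1*13792) + k(313)) + V) = √(((43563 - 1*13792) + 313) + I*√254222) = √(((43563 - 13792) + 313) + I*√254222) = √((29771 + 313) + I*√254222) = √(30084 + I*√254222)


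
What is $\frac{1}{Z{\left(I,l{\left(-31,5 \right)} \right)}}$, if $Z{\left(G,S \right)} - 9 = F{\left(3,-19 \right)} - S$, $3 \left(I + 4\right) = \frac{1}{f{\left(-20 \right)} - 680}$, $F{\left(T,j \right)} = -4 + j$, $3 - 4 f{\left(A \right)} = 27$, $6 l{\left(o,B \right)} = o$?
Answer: $- \frac{6}{53} \approx -0.11321$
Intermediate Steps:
$l{\left(o,B \right)} = \frac{o}{6}$
$f{\left(A \right)} = -6$ ($f{\left(A \right)} = \frac{3}{4} - \frac{27}{4} = -6$)
$I = - \frac{8233}{2058}$ ($I = -4 + \frac{1}{3 \left(-6 - 680\right)} = -4 + \frac{1}{3 \left(-686\right)} = -4 + \frac{1}{3} \left(- \frac{1}{686}\right) = -4 - \frac{1}{2058} = - \frac{8233}{2058} \approx -4.0005$)
$Z{\left(G,S \right)} = -14 - S$ ($Z{\left(G,S \right)} = 9 - \left(23 + S\right) = -14 - S$)
$\frac{1}{Z{\left(I,l{\left(-31,5 \right)} \right)}} = \frac{1}{-14 - \frac{1}{6} \left(-31\right)} = \frac{1}{-14 - - \frac{31}{6}} = \frac{1}{-14 + \frac{31}{6}} = \frac{1}{- \frac{53}{6}} = - \frac{6}{53}$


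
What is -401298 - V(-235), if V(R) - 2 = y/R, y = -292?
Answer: -94305792/235 ≈ -4.0130e+5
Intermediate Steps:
V(R) = 2 - 292/R
-401298 - V(-235) = -401298 - (2 - 292/(-235)) = -401298 - (2 - 292*(-1/235)) = -401298 - (2 + 292/235) = -401298 - 1*762/235 = -401298 - 762/235 = -94305792/235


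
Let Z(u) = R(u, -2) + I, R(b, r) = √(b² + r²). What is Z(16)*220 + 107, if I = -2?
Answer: -333 + 440*√65 ≈ 3214.4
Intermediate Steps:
Z(u) = -2 + √(4 + u²) (Z(u) = √(u² + (-2)²) - 2 = √(u² + 4) - 2 = √(4 + u²) - 2 = -2 + √(4 + u²))
Z(16)*220 + 107 = (-2 + √(4 + 16²))*220 + 107 = (-2 + √(4 + 256))*220 + 107 = (-2 + √260)*220 + 107 = (-2 + 2*√65)*220 + 107 = (-440 + 440*√65) + 107 = -333 + 440*√65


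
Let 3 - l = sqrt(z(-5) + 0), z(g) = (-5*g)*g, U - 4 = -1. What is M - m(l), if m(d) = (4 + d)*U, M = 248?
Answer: 227 + 15*I*sqrt(5) ≈ 227.0 + 33.541*I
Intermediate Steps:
U = 3 (U = 4 - 1 = 3)
z(g) = -5*g**2
l = 3 - 5*I*sqrt(5) (l = 3 - sqrt(-5*(-5)**2 + 0) = 3 - sqrt(-5*25 + 0) = 3 - sqrt(-125 + 0) = 3 - sqrt(-125) = 3 - 5*I*sqrt(5) ≈ 3.0 - 11.18*I)
m(d) = 12 + 3*d (m(d) = (4 + d)*3 = 12 + 3*d)
M - m(l) = 248 - (12 + 3*(3 - 5*I*sqrt(5))) = 248 - (12 + (9 - 15*I*sqrt(5))) = 248 - (21 - 15*I*sqrt(5)) = 248 + (-21 + 15*I*sqrt(5)) = 227 + 15*I*sqrt(5)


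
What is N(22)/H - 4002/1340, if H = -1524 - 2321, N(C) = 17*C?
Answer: -317777/103046 ≈ -3.0838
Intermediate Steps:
H = -3845
N(22)/H - 4002/1340 = (17*22)/(-3845) - 4002/1340 = 374*(-1/3845) - 4002*1/1340 = -374/3845 - 2001/670 = -317777/103046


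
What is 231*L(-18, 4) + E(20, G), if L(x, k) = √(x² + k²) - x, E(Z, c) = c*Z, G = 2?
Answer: 4198 + 462*√85 ≈ 8457.4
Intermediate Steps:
E(Z, c) = Z*c
L(x, k) = √(k² + x²) - x
231*L(-18, 4) + E(20, G) = 231*(√(4² + (-18)²) - 1*(-18)) + 20*2 = 231*(√(16 + 324) + 18) + 40 = 231*(√340 + 18) + 40 = 231*(2*√85 + 18) + 40 = 231*(18 + 2*√85) + 40 = (4158 + 462*√85) + 40 = 4198 + 462*√85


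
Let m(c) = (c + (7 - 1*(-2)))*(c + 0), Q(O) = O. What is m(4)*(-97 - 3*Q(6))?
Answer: -5980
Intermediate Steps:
m(c) = c*(9 + c) (m(c) = (c + (7 + 2))*c = (c + 9)*c = (9 + c)*c = c*(9 + c))
m(4)*(-97 - 3*Q(6)) = (4*(9 + 4))*(-97 - 3*6) = (4*13)*(-97 - 18) = 52*(-115) = -5980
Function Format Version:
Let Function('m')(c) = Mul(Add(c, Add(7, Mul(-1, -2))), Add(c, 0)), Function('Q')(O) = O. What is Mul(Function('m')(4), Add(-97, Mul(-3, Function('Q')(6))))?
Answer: -5980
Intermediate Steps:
Function('m')(c) = Mul(c, Add(9, c)) (Function('m')(c) = Mul(Add(c, Add(7, 2)), c) = Mul(Add(c, 9), c) = Mul(Add(9, c), c) = Mul(c, Add(9, c)))
Mul(Function('m')(4), Add(-97, Mul(-3, Function('Q')(6)))) = Mul(Mul(4, Add(9, 4)), Add(-97, Mul(-3, 6))) = Mul(Mul(4, 13), Add(-97, -18)) = Mul(52, -115) = -5980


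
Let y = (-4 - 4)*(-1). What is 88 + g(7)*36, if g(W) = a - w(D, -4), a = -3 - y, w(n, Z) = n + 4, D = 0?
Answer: -452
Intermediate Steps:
w(n, Z) = 4 + n
y = 8 (y = -8*(-1) = 8)
a = -11 (a = -3 - 1*8 = -3 - 8 = -11)
g(W) = -15 (g(W) = -11 - (4 + 0) = -11 - 1*4 = -11 - 4 = -15)
88 + g(7)*36 = 88 - 15*36 = 88 - 540 = -452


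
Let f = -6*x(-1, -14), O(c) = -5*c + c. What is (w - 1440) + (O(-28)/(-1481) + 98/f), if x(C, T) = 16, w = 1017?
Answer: -30148169/71088 ≈ -424.10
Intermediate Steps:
O(c) = -4*c
f = -96 (f = -6*16 = -96)
(w - 1440) + (O(-28)/(-1481) + 98/f) = (1017 - 1440) + (-4*(-28)/(-1481) + 98/(-96)) = -423 + (112*(-1/1481) + 98*(-1/96)) = -423 + (-112/1481 - 49/48) = -423 - 77945/71088 = -30148169/71088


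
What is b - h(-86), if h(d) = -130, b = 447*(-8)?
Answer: -3446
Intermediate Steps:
b = -3576
b - h(-86) = -3576 - 1*(-130) = -3576 + 130 = -3446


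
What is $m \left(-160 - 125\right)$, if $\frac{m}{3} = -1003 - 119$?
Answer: $959310$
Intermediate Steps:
$m = -3366$ ($m = 3 \left(-1003 - 119\right) = 3 \left(-1122\right) = -3366$)
$m \left(-160 - 125\right) = - 3366 \left(-160 - 125\right) = \left(-3366\right) \left(-285\right) = 959310$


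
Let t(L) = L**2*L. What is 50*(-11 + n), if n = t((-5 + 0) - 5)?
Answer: -50550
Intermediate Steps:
t(L) = L**3
n = -1000 (n = ((-5 + 0) - 5)**3 = (-5 - 5)**3 = (-10)**3 = -1000)
50*(-11 + n) = 50*(-11 - 1000) = 50*(-1011) = -50550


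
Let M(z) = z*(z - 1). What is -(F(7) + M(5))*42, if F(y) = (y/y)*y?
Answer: -1134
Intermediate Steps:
M(z) = z*(-1 + z)
F(y) = y (F(y) = 1*y = y)
-(F(7) + M(5))*42 = -(7 + 5*(-1 + 5))*42 = -(7 + 5*4)*42 = -(7 + 20)*42 = -27*42 = -1*1134 = -1134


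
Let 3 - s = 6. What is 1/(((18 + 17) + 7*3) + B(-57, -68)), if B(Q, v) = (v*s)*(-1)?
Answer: -1/148 ≈ -0.0067568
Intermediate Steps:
s = -3 (s = 3 - 1*6 = 3 - 6 = -3)
B(Q, v) = 3*v (B(Q, v) = (v*(-3))*(-1) = -3*v*(-1) = 3*v)
1/(((18 + 17) + 7*3) + B(-57, -68)) = 1/(((18 + 17) + 7*3) + 3*(-68)) = 1/((35 + 21) - 204) = 1/(56 - 204) = 1/(-148) = -1/148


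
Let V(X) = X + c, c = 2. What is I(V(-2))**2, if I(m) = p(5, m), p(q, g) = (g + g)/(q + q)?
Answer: 0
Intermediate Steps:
V(X) = 2 + X (V(X) = X + 2 = 2 + X)
p(q, g) = g/q (p(q, g) = (2*g)/((2*q)) = (2*g)*(1/(2*q)) = g/q)
I(m) = m/5
I(V(-2))**2 = ((2 - 2)/5)**2 = ((1/5)*0)**2 = 0**2 = 0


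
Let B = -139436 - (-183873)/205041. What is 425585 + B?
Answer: 19557486994/68347 ≈ 2.8615e+5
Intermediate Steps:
B = -9529971001/68347 (B = -139436 - (-183873)/205041 = -139436 - 1*(-61291/68347) = -139436 + 61291/68347 = -9529971001/68347 ≈ -1.3944e+5)
425585 + B = 425585 - 9529971001/68347 = 19557486994/68347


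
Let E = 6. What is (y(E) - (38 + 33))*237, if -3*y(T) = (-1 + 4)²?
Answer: -17538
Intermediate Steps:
y(T) = -3 (y(T) = -(-1 + 4)²/3 = -⅓*3² = -⅓*9 = -3)
(y(E) - (38 + 33))*237 = (-3 - (38 + 33))*237 = (-3 - 1*71)*237 = (-3 - 71)*237 = -74*237 = -17538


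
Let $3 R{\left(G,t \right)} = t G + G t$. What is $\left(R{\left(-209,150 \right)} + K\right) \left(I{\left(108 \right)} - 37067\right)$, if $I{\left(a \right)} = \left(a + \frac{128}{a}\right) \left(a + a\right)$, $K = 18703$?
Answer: $29622151$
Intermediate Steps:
$R{\left(G,t \right)} = \frac{2 G t}{3}$ ($R{\left(G,t \right)} = \frac{t G + G t}{3} = \frac{G t + G t}{3} = \frac{2 G t}{3}$)
$I{\left(a \right)} = 2 a \left(a + \frac{128}{a}\right)$ ($I{\left(a \right)} = \left(a + \frac{128}{a}\right) 2 a = 2 a \left(a + \frac{128}{a}\right)$)
$\left(R{\left(-209,150 \right)} + K\right) \left(I{\left(108 \right)} - 37067\right) = \left(\frac{2}{3} \left(-209\right) 150 + 18703\right) \left(\left(256 + 2 \cdot 108^{2}\right) - 37067\right) = \left(-20900 + 18703\right) \left(\left(256 + 2 \cdot 11664\right) - 37067\right) = - 2197 \left(\left(256 + 23328\right) - 37067\right) = - 2197 \left(23584 - 37067\right) = \left(-2197\right) \left(-13483\right) = 29622151$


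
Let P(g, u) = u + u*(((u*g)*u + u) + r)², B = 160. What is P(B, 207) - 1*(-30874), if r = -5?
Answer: 9730099564524229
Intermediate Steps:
P(g, u) = u + u*(-5 + u + g*u²)² (P(g, u) = u + u*(((u*g)*u + u) - 5)² = u + u*(((g*u)*u + u) - 5)² = u + u*((g*u² + u) - 5)² = u + u*((u + g*u²) - 5)² = u + u*(-5 + u + g*u²)²)
P(B, 207) - 1*(-30874) = 207*(1 + (-5 + 207 + 160*207²)²) - 1*(-30874) = 207*(1 + (-5 + 207 + 160*42849)²) + 30874 = 207*(1 + (-5 + 207 + 6855840)²) + 30874 = 207*(1 + 6856042²) + 30874 = 207*(1 + 47005311905764) + 30874 = 207*47005311905765 + 30874 = 9730099564493355 + 30874 = 9730099564524229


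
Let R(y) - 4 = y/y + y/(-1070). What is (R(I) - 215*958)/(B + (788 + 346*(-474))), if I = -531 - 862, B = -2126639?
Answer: 220381157/2450144850 ≈ 0.089946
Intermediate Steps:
I = -1393
R(y) = 5 - y/1070 (R(y) = 4 + (y/y + y/(-1070)) = 4 + (1 + y*(-1/1070)) = 4 + (1 - y/1070) = 5 - y/1070)
(R(I) - 215*958)/(B + (788 + 346*(-474))) = ((5 - 1/1070*(-1393)) - 215*958)/(-2126639 + (788 + 346*(-474))) = ((5 + 1393/1070) - 205970)/(-2126639 + (788 - 164004)) = (6743/1070 - 205970)/(-2126639 - 163216) = -220381157/1070/(-2289855) = -220381157/1070*(-1/2289855) = 220381157/2450144850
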